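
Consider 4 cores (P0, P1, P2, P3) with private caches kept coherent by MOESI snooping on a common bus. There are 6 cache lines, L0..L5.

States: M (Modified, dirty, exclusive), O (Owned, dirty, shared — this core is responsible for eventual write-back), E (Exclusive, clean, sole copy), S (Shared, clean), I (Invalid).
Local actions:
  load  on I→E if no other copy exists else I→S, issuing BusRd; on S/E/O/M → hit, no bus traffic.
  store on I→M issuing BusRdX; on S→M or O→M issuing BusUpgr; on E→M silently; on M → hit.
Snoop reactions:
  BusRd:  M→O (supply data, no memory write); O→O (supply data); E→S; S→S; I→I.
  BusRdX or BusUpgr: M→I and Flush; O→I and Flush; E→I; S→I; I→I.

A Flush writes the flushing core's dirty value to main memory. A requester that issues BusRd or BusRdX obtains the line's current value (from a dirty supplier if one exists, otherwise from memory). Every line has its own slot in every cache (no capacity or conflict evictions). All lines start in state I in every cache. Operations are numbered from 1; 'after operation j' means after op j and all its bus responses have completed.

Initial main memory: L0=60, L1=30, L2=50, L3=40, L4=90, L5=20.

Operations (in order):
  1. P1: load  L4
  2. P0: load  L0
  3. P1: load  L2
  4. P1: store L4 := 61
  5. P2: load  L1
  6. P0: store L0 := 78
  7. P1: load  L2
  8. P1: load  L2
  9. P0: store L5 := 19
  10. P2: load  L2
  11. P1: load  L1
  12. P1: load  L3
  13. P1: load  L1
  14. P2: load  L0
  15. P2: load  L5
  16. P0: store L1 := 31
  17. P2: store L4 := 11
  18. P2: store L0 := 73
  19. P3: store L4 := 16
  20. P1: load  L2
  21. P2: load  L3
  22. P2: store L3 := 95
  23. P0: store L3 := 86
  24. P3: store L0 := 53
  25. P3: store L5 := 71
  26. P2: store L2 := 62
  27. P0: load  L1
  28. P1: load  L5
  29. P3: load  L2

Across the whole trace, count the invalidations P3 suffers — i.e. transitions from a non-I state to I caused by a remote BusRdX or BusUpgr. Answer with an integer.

invalidations = 0

1. P1: load  L4  bus=[BusRd]  L4: P0=I P1=E P2=I P3=I  mem[L4]=90
2. P0: load  L0  bus=[BusRd]  L0: P0=E P1=I P2=I P3=I  mem[L0]=60
3. P1: load  L2  bus=[BusRd]  L2: P0=I P1=E P2=I P3=I  mem[L2]=50
4. P1: store L4 := 61  bus=[-]  L4: P0=I P1=M P2=I P3=I  mem[L4]=90
5. P2: load  L1  bus=[BusRd]  L1: P0=I P1=I P2=E P3=I  mem[L1]=30
6. P0: store L0 := 78  bus=[-]  L0: P0=M P1=I P2=I P3=I  mem[L0]=60
7. P1: load  L2  bus=[-]  L2: P0=I P1=E P2=I P3=I  mem[L2]=50
8. P1: load  L2  bus=[-]  L2: P0=I P1=E P2=I P3=I  mem[L2]=50
9. P0: store L5 := 19  bus=[BusRdX]  L5: P0=M P1=I P2=I P3=I  mem[L5]=20
10. P2: load  L2  bus=[BusRd]  L2: P0=I P1=S P2=S P3=I  mem[L2]=50
11. P1: load  L1  bus=[BusRd]  L1: P0=I P1=S P2=S P3=I  mem[L1]=30
12. P1: load  L3  bus=[BusRd]  L3: P0=I P1=E P2=I P3=I  mem[L3]=40
13. P1: load  L1  bus=[-]  L1: P0=I P1=S P2=S P3=I  mem[L1]=30
14. P2: load  L0  bus=[BusRd]  L0: P0=O P1=I P2=S P3=I  mem[L0]=60
15. P2: load  L5  bus=[BusRd]  L5: P0=O P1=I P2=S P3=I  mem[L5]=20
16. P0: store L1 := 31  bus=[BusRdX]  L1: P0=M P1=I P2=I P3=I  mem[L1]=30
17. P2: store L4 := 11  bus=[BusRdX,Flush]  L4: P0=I P1=I P2=M P3=I  mem[L4]=61
18. P2: store L0 := 73  bus=[BusUpgr,Flush]  L0: P0=I P1=I P2=M P3=I  mem[L0]=78
19. P3: store L4 := 16  bus=[BusRdX,Flush]  L4: P0=I P1=I P2=I P3=M  mem[L4]=11
20. P1: load  L2  bus=[-]  L2: P0=I P1=S P2=S P3=I  mem[L2]=50
21. P2: load  L3  bus=[BusRd]  L3: P0=I P1=S P2=S P3=I  mem[L3]=40
22. P2: store L3 := 95  bus=[BusUpgr]  L3: P0=I P1=I P2=M P3=I  mem[L3]=40
23. P0: store L3 := 86  bus=[BusRdX,Flush]  L3: P0=M P1=I P2=I P3=I  mem[L3]=95
24. P3: store L0 := 53  bus=[BusRdX,Flush]  L0: P0=I P1=I P2=I P3=M  mem[L0]=73
25. P3: store L5 := 71  bus=[BusRdX,Flush]  L5: P0=I P1=I P2=I P3=M  mem[L5]=19
26. P2: store L2 := 62  bus=[BusUpgr]  L2: P0=I P1=I P2=M P3=I  mem[L2]=50
27. P0: load  L1  bus=[-]  L1: P0=M P1=I P2=I P3=I  mem[L1]=30
28. P1: load  L5  bus=[BusRd]  L5: P0=I P1=S P2=I P3=O  mem[L5]=19
29. P3: load  L2  bus=[BusRd]  L2: P0=I P1=I P2=O P3=S  mem[L2]=50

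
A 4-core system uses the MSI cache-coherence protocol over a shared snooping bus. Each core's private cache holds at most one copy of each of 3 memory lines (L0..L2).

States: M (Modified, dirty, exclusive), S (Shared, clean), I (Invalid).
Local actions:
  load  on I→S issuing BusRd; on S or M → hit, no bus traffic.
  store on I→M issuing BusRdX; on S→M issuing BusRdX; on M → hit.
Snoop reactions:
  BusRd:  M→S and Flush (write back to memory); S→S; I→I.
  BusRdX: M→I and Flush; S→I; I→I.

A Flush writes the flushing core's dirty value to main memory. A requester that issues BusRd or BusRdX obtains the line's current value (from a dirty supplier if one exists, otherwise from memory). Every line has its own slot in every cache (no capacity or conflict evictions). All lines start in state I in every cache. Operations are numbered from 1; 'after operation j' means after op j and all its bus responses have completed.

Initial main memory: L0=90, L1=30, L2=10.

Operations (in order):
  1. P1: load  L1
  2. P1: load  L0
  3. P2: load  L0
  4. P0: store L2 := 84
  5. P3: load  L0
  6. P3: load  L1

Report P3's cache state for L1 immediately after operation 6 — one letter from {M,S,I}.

1. P1: load  L1  bus=[BusRd]  L1: P0=I P1=S P2=I P3=I  mem[L1]=30
2. P1: load  L0  bus=[BusRd]  L0: P0=I P1=S P2=I P3=I  mem[L0]=90
3. P2: load  L0  bus=[BusRd]  L0: P0=I P1=S P2=S P3=I  mem[L0]=90
4. P0: store L2 := 84  bus=[BusRdX]  L2: P0=M P1=I P2=I P3=I  mem[L2]=10
5. P3: load  L0  bus=[BusRd]  L0: P0=I P1=S P2=S P3=S  mem[L0]=90
6. P3: load  L1  bus=[BusRd]  L1: P0=I P1=S P2=I P3=S  mem[L1]=30

state = S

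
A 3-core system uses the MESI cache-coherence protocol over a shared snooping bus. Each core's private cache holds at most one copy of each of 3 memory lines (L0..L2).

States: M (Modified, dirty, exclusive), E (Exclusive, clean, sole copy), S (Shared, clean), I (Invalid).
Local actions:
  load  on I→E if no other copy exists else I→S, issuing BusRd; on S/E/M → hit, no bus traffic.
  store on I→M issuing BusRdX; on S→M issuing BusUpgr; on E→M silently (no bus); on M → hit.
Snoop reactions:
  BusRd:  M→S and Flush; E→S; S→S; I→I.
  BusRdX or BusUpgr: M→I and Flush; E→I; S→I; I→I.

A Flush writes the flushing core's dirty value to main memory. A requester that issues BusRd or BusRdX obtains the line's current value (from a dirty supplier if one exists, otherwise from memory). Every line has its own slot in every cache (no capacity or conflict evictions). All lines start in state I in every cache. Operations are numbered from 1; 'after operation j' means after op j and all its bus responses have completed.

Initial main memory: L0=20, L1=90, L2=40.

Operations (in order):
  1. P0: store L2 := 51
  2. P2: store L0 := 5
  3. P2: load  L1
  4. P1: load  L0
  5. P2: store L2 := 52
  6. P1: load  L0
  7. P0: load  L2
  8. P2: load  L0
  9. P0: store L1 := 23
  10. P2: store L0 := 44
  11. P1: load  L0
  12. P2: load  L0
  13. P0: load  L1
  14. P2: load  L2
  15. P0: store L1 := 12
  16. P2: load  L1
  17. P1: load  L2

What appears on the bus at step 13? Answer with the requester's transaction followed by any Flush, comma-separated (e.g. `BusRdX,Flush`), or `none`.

bus = none

1. P0: store L2 := 51  bus=[BusRdX]  L2: P0=M P1=I P2=I  mem[L2]=40
2. P2: store L0 := 5  bus=[BusRdX]  L0: P0=I P1=I P2=M  mem[L0]=20
3. P2: load  L1  bus=[BusRd]  L1: P0=I P1=I P2=E  mem[L1]=90
4. P1: load  L0  bus=[BusRd,Flush]  L0: P0=I P1=S P2=S  mem[L0]=5
5. P2: store L2 := 52  bus=[BusRdX,Flush]  L2: P0=I P1=I P2=M  mem[L2]=51
6. P1: load  L0  bus=[-]  L0: P0=I P1=S P2=S  mem[L0]=5
7. P0: load  L2  bus=[BusRd,Flush]  L2: P0=S P1=I P2=S  mem[L2]=52
8. P2: load  L0  bus=[-]  L0: P0=I P1=S P2=S  mem[L0]=5
9. P0: store L1 := 23  bus=[BusRdX]  L1: P0=M P1=I P2=I  mem[L1]=90
10. P2: store L0 := 44  bus=[BusUpgr]  L0: P0=I P1=I P2=M  mem[L0]=5
11. P1: load  L0  bus=[BusRd,Flush]  L0: P0=I P1=S P2=S  mem[L0]=44
12. P2: load  L0  bus=[-]  L0: P0=I P1=S P2=S  mem[L0]=44
13. P0: load  L1  bus=[-]  L1: P0=M P1=I P2=I  mem[L1]=90
14. P2: load  L2  bus=[-]  L2: P0=S P1=I P2=S  mem[L2]=52
15. P0: store L1 := 12  bus=[-]  L1: P0=M P1=I P2=I  mem[L1]=90
16. P2: load  L1  bus=[BusRd,Flush]  L1: P0=S P1=I P2=S  mem[L1]=12
17. P1: load  L2  bus=[BusRd]  L2: P0=S P1=S P2=S  mem[L2]=52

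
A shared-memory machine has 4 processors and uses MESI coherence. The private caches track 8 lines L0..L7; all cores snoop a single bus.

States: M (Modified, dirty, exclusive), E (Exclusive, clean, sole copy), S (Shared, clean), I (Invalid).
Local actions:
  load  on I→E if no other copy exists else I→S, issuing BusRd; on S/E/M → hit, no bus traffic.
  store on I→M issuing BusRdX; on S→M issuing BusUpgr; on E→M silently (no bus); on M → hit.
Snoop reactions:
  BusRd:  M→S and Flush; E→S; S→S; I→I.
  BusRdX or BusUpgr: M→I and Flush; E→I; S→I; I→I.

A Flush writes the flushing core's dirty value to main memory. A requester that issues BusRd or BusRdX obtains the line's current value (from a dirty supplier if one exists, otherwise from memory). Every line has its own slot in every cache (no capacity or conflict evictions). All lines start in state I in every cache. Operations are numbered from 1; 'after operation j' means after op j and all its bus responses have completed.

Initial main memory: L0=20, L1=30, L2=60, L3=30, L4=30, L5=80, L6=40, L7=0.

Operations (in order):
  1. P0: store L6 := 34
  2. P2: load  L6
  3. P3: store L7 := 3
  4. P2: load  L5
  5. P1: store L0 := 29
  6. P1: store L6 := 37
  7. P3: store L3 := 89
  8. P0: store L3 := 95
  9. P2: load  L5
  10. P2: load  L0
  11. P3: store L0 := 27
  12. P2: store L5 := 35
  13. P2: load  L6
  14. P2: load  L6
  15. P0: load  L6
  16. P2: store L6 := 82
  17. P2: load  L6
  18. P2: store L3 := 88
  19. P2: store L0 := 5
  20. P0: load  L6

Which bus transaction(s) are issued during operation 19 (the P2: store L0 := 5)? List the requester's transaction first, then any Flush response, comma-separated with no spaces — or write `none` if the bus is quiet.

step 1: P0: store L6 := 34  ⟶  MIII  (L6)  txn=BusRdX  M[L6]=40
step 2: P2: load  L6  ⟶  SISI  (L6)  txn=BusRd+Flush  M[L6]=34
step 3: P3: store L7 := 3  ⟶  IIIM  (L7)  txn=BusRdX  M[L7]=0
step 4: P2: load  L5  ⟶  IIEI  (L5)  txn=BusRd  M[L5]=80
step 5: P1: store L0 := 29  ⟶  IMII  (L0)  txn=BusRdX  M[L0]=20
step 6: P1: store L6 := 37  ⟶  IMII  (L6)  txn=BusRdX  M[L6]=34
step 7: P3: store L3 := 89  ⟶  IIIM  (L3)  txn=BusRdX  M[L3]=30
step 8: P0: store L3 := 95  ⟶  MIII  (L3)  txn=BusRdX+Flush  M[L3]=89
step 9: P2: load  L5  ⟶  IIEI  (L5)  txn=∅  M[L5]=80
step 10: P2: load  L0  ⟶  ISSI  (L0)  txn=BusRd+Flush  M[L0]=29
step 11: P3: store L0 := 27  ⟶  IIIM  (L0)  txn=BusRdX  M[L0]=29
step 12: P2: store L5 := 35  ⟶  IIMI  (L5)  txn=∅  M[L5]=80
step 13: P2: load  L6  ⟶  ISSI  (L6)  txn=BusRd+Flush  M[L6]=37
step 14: P2: load  L6  ⟶  ISSI  (L6)  txn=∅  M[L6]=37
step 15: P0: load  L6  ⟶  SSSI  (L6)  txn=BusRd  M[L6]=37
step 16: P2: store L6 := 82  ⟶  IIMI  (L6)  txn=BusUpgr  M[L6]=37
step 17: P2: load  L6  ⟶  IIMI  (L6)  txn=∅  M[L6]=37
step 18: P2: store L3 := 88  ⟶  IIMI  (L3)  txn=BusRdX+Flush  M[L3]=95
step 19: P2: store L0 := 5  ⟶  IIMI  (L0)  txn=BusRdX+Flush  M[L0]=27
step 20: P0: load  L6  ⟶  SISI  (L6)  txn=BusRd+Flush  M[L6]=82

bus = BusRdX,Flush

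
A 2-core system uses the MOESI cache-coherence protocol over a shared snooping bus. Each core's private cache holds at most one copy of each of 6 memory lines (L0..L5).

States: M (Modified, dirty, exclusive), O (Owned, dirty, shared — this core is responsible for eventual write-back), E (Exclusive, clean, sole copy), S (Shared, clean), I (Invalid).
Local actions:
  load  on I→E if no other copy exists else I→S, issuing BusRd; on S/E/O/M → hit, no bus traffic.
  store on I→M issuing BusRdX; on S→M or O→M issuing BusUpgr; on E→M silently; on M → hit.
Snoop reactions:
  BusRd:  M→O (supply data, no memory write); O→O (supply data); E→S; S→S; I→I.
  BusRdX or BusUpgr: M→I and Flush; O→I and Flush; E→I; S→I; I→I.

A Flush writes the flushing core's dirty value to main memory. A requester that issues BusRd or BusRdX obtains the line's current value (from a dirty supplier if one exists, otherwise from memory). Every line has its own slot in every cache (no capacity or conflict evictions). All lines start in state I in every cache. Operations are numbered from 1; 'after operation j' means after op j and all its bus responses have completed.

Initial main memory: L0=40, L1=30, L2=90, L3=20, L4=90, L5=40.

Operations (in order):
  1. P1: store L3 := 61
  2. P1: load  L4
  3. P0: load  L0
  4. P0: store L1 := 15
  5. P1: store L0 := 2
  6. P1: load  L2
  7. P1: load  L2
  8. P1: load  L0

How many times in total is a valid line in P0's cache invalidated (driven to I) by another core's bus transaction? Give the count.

invalidations = 1

[1] P1: store L3 := 61 | P0:I, P1:M(61) | bus: BusRdX
[2] P1: load  L4 | P0:I, P1:E(90) | bus: BusRd
[3] P0: load  L0 | P0:E(40), P1:I | bus: BusRd
[4] P0: store L1 := 15 | P0:M(15), P1:I | bus: BusRdX
[5] P1: store L0 := 2 | P0:I, P1:M(2) | bus: BusRdX
[6] P1: load  L2 | P0:I, P1:E(90) | bus: BusRd
[7] P1: load  L2 | P0:I, P1:E(90) | bus: none
[8] P1: load  L0 | P0:I, P1:M(2) | bus: none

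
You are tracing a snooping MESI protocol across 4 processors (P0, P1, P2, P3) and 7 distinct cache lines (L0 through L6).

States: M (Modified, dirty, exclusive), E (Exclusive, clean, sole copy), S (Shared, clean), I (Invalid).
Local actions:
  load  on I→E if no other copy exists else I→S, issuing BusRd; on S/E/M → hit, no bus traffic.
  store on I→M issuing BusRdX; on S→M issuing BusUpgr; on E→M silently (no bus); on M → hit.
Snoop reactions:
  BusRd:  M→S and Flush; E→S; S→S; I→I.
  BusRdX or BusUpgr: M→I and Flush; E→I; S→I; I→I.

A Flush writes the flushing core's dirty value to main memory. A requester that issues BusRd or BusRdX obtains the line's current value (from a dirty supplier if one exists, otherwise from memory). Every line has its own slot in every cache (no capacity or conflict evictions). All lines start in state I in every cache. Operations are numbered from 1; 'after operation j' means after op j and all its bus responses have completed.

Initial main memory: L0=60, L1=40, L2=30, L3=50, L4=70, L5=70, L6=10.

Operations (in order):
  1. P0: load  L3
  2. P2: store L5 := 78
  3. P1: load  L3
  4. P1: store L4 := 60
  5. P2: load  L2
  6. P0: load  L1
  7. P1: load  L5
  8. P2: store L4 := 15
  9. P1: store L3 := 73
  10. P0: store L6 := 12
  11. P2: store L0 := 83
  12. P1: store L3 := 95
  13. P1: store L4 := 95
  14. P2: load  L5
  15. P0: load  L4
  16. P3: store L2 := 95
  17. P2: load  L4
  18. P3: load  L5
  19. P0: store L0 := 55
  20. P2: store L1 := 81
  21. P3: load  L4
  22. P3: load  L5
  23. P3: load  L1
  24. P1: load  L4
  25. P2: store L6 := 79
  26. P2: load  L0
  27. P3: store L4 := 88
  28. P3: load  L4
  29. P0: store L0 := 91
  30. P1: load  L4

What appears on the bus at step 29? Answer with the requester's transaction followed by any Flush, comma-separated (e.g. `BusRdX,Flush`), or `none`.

step 1: P0: load  L3  ⟶  EIII  (L3)  txn=BusRd  M[L3]=50
step 2: P2: store L5 := 78  ⟶  IIMI  (L5)  txn=BusRdX  M[L5]=70
step 3: P1: load  L3  ⟶  SSII  (L3)  txn=BusRd  M[L3]=50
step 4: P1: store L4 := 60  ⟶  IMII  (L4)  txn=BusRdX  M[L4]=70
step 5: P2: load  L2  ⟶  IIEI  (L2)  txn=BusRd  M[L2]=30
step 6: P0: load  L1  ⟶  EIII  (L1)  txn=BusRd  M[L1]=40
step 7: P1: load  L5  ⟶  ISSI  (L5)  txn=BusRd+Flush  M[L5]=78
step 8: P2: store L4 := 15  ⟶  IIMI  (L4)  txn=BusRdX+Flush  M[L4]=60
step 9: P1: store L3 := 73  ⟶  IMII  (L3)  txn=BusUpgr  M[L3]=50
step 10: P0: store L6 := 12  ⟶  MIII  (L6)  txn=BusRdX  M[L6]=10
step 11: P2: store L0 := 83  ⟶  IIMI  (L0)  txn=BusRdX  M[L0]=60
step 12: P1: store L3 := 95  ⟶  IMII  (L3)  txn=∅  M[L3]=50
step 13: P1: store L4 := 95  ⟶  IMII  (L4)  txn=BusRdX+Flush  M[L4]=15
step 14: P2: load  L5  ⟶  ISSI  (L5)  txn=∅  M[L5]=78
step 15: P0: load  L4  ⟶  SSII  (L4)  txn=BusRd+Flush  M[L4]=95
step 16: P3: store L2 := 95  ⟶  IIIM  (L2)  txn=BusRdX  M[L2]=30
step 17: P2: load  L4  ⟶  SSSI  (L4)  txn=BusRd  M[L4]=95
step 18: P3: load  L5  ⟶  ISSS  (L5)  txn=BusRd  M[L5]=78
step 19: P0: store L0 := 55  ⟶  MIII  (L0)  txn=BusRdX+Flush  M[L0]=83
step 20: P2: store L1 := 81  ⟶  IIMI  (L1)  txn=BusRdX  M[L1]=40
step 21: P3: load  L4  ⟶  SSSS  (L4)  txn=BusRd  M[L4]=95
step 22: P3: load  L5  ⟶  ISSS  (L5)  txn=∅  M[L5]=78
step 23: P3: load  L1  ⟶  IISS  (L1)  txn=BusRd+Flush  M[L1]=81
step 24: P1: load  L4  ⟶  SSSS  (L4)  txn=∅  M[L4]=95
step 25: P2: store L6 := 79  ⟶  IIMI  (L6)  txn=BusRdX+Flush  M[L6]=12
step 26: P2: load  L0  ⟶  SISI  (L0)  txn=BusRd+Flush  M[L0]=55
step 27: P3: store L4 := 88  ⟶  IIIM  (L4)  txn=BusUpgr  M[L4]=95
step 28: P3: load  L4  ⟶  IIIM  (L4)  txn=∅  M[L4]=95
step 29: P0: store L0 := 91  ⟶  MIII  (L0)  txn=BusUpgr  M[L0]=55
step 30: P1: load  L4  ⟶  ISIS  (L4)  txn=BusRd+Flush  M[L4]=88

bus = BusUpgr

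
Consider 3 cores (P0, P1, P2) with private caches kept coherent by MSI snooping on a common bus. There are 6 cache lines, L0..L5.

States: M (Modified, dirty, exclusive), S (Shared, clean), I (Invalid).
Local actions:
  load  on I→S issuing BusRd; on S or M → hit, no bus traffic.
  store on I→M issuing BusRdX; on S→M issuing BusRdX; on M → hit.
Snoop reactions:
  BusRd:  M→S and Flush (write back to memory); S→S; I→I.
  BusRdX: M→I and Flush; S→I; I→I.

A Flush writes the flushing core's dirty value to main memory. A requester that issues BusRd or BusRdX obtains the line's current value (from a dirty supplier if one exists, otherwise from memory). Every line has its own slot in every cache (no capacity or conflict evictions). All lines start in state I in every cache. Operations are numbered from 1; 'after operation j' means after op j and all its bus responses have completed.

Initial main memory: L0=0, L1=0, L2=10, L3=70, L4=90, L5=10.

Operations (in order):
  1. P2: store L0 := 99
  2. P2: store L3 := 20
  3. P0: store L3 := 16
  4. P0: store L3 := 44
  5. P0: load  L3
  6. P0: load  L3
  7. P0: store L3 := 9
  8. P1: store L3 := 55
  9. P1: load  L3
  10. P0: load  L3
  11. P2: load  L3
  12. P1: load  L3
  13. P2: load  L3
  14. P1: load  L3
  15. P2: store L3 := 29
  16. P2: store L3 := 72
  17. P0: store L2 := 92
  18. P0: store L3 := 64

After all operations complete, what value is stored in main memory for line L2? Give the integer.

  op1 P2: store L0 := 99 → I/I/M on L0; bus BusRdX; mem=0
  op2 P2: store L3 := 20 → I/I/M on L3; bus BusRdX; mem=70
  op3 P0: store L3 := 16 → M/I/I on L3; bus BusRdX Flush; mem=20
  op4 P0: store L3 := 44 → M/I/I on L3; bus (none); mem=20
  op5 P0: load  L3 → M/I/I on L3; bus (none); mem=20
  op6 P0: load  L3 → M/I/I on L3; bus (none); mem=20
  op7 P0: store L3 := 9 → M/I/I on L3; bus (none); mem=20
  op8 P1: store L3 := 55 → I/M/I on L3; bus BusRdX Flush; mem=9
  op9 P1: load  L3 → I/M/I on L3; bus (none); mem=9
  op10 P0: load  L3 → S/S/I on L3; bus BusRd Flush; mem=55
  op11 P2: load  L3 → S/S/S on L3; bus BusRd; mem=55
  op12 P1: load  L3 → S/S/S on L3; bus (none); mem=55
  op13 P2: load  L3 → S/S/S on L3; bus (none); mem=55
  op14 P1: load  L3 → S/S/S on L3; bus (none); mem=55
  op15 P2: store L3 := 29 → I/I/M on L3; bus BusRdX; mem=55
  op16 P2: store L3 := 72 → I/I/M on L3; bus (none); mem=55
  op17 P0: store L2 := 92 → M/I/I on L2; bus BusRdX; mem=10
  op18 P0: store L3 := 64 → M/I/I on L3; bus BusRdX Flush; mem=72

memory[L2] = 10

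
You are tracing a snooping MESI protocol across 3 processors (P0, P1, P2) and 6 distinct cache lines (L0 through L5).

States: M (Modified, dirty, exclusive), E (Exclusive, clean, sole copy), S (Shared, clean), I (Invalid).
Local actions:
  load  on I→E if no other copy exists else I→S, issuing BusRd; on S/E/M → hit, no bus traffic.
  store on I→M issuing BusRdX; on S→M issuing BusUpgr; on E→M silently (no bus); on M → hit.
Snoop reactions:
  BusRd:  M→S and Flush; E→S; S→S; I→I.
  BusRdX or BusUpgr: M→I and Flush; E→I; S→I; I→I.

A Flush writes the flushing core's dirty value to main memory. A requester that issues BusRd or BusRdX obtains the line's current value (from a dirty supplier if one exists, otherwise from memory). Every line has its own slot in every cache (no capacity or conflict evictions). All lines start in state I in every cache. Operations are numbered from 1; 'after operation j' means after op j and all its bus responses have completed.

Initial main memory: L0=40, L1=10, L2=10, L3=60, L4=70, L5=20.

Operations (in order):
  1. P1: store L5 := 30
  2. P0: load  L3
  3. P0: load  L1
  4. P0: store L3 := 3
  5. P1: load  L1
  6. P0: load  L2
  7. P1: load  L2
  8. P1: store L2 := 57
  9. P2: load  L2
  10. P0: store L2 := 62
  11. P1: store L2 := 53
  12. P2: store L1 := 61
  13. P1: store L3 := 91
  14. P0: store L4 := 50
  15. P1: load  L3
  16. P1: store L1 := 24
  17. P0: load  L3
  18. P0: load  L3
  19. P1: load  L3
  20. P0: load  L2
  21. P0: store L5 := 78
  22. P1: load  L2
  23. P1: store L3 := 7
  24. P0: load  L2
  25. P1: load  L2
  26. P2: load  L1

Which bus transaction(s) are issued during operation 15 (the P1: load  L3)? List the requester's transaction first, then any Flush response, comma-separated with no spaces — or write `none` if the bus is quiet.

1. P1: store L5 := 30  bus=[BusRdX]  L5: P0=I P1=M P2=I  mem[L5]=20
2. P0: load  L3  bus=[BusRd]  L3: P0=E P1=I P2=I  mem[L3]=60
3. P0: load  L1  bus=[BusRd]  L1: P0=E P1=I P2=I  mem[L1]=10
4. P0: store L3 := 3  bus=[-]  L3: P0=M P1=I P2=I  mem[L3]=60
5. P1: load  L1  bus=[BusRd]  L1: P0=S P1=S P2=I  mem[L1]=10
6. P0: load  L2  bus=[BusRd]  L2: P0=E P1=I P2=I  mem[L2]=10
7. P1: load  L2  bus=[BusRd]  L2: P0=S P1=S P2=I  mem[L2]=10
8. P1: store L2 := 57  bus=[BusUpgr]  L2: P0=I P1=M P2=I  mem[L2]=10
9. P2: load  L2  bus=[BusRd,Flush]  L2: P0=I P1=S P2=S  mem[L2]=57
10. P0: store L2 := 62  bus=[BusRdX]  L2: P0=M P1=I P2=I  mem[L2]=57
11. P1: store L2 := 53  bus=[BusRdX,Flush]  L2: P0=I P1=M P2=I  mem[L2]=62
12. P2: store L1 := 61  bus=[BusRdX]  L1: P0=I P1=I P2=M  mem[L1]=10
13. P1: store L3 := 91  bus=[BusRdX,Flush]  L3: P0=I P1=M P2=I  mem[L3]=3
14. P0: store L4 := 50  bus=[BusRdX]  L4: P0=M P1=I P2=I  mem[L4]=70
15. P1: load  L3  bus=[-]  L3: P0=I P1=M P2=I  mem[L3]=3
16. P1: store L1 := 24  bus=[BusRdX,Flush]  L1: P0=I P1=M P2=I  mem[L1]=61
17. P0: load  L3  bus=[BusRd,Flush]  L3: P0=S P1=S P2=I  mem[L3]=91
18. P0: load  L3  bus=[-]  L3: P0=S P1=S P2=I  mem[L3]=91
19. P1: load  L3  bus=[-]  L3: P0=S P1=S P2=I  mem[L3]=91
20. P0: load  L2  bus=[BusRd,Flush]  L2: P0=S P1=S P2=I  mem[L2]=53
21. P0: store L5 := 78  bus=[BusRdX,Flush]  L5: P0=M P1=I P2=I  mem[L5]=30
22. P1: load  L2  bus=[-]  L2: P0=S P1=S P2=I  mem[L2]=53
23. P1: store L3 := 7  bus=[BusUpgr]  L3: P0=I P1=M P2=I  mem[L3]=91
24. P0: load  L2  bus=[-]  L2: P0=S P1=S P2=I  mem[L2]=53
25. P1: load  L2  bus=[-]  L2: P0=S P1=S P2=I  mem[L2]=53
26. P2: load  L1  bus=[BusRd,Flush]  L1: P0=I P1=S P2=S  mem[L1]=24

bus = none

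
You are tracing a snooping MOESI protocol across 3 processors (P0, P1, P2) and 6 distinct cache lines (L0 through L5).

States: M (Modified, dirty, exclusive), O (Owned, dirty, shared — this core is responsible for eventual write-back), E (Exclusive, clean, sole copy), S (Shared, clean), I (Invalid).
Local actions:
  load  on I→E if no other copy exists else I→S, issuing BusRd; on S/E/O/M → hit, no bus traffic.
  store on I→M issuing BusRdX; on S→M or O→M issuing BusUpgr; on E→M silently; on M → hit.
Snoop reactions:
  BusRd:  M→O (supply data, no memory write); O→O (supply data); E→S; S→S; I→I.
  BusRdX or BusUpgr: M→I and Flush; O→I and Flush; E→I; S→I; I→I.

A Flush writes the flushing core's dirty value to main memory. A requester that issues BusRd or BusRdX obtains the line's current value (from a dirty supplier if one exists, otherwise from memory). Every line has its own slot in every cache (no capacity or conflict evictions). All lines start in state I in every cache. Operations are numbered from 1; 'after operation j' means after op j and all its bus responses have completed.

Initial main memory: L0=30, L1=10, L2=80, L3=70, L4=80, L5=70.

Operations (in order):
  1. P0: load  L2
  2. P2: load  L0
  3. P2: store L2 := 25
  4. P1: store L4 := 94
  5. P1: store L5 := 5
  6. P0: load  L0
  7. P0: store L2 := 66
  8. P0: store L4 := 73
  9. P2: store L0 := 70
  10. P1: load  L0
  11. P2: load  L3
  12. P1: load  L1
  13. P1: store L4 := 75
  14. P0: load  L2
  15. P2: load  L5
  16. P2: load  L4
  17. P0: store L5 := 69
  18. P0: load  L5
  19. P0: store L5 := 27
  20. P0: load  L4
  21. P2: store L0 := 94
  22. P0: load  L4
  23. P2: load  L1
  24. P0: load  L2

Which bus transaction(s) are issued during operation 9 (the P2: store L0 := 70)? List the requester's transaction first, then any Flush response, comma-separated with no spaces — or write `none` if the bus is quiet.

bus = BusUpgr

step 1: P0: load  L2  ⟶  EII  (L2)  txn=BusRd  M[L2]=80
step 2: P2: load  L0  ⟶  IIE  (L0)  txn=BusRd  M[L0]=30
step 3: P2: store L2 := 25  ⟶  IIM  (L2)  txn=BusRdX  M[L2]=80
step 4: P1: store L4 := 94  ⟶  IMI  (L4)  txn=BusRdX  M[L4]=80
step 5: P1: store L5 := 5  ⟶  IMI  (L5)  txn=BusRdX  M[L5]=70
step 6: P0: load  L0  ⟶  SIS  (L0)  txn=BusRd  M[L0]=30
step 7: P0: store L2 := 66  ⟶  MII  (L2)  txn=BusRdX+Flush  M[L2]=25
step 8: P0: store L4 := 73  ⟶  MII  (L4)  txn=BusRdX+Flush  M[L4]=94
step 9: P2: store L0 := 70  ⟶  IIM  (L0)  txn=BusUpgr  M[L0]=30
step 10: P1: load  L0  ⟶  ISO  (L0)  txn=BusRd  M[L0]=30
step 11: P2: load  L3  ⟶  IIE  (L3)  txn=BusRd  M[L3]=70
step 12: P1: load  L1  ⟶  IEI  (L1)  txn=BusRd  M[L1]=10
step 13: P1: store L4 := 75  ⟶  IMI  (L4)  txn=BusRdX+Flush  M[L4]=73
step 14: P0: load  L2  ⟶  MII  (L2)  txn=∅  M[L2]=25
step 15: P2: load  L5  ⟶  IOS  (L5)  txn=BusRd  M[L5]=70
step 16: P2: load  L4  ⟶  IOS  (L4)  txn=BusRd  M[L4]=73
step 17: P0: store L5 := 69  ⟶  MII  (L5)  txn=BusRdX+Flush  M[L5]=5
step 18: P0: load  L5  ⟶  MII  (L5)  txn=∅  M[L5]=5
step 19: P0: store L5 := 27  ⟶  MII  (L5)  txn=∅  M[L5]=5
step 20: P0: load  L4  ⟶  SOS  (L4)  txn=BusRd  M[L4]=73
step 21: P2: store L0 := 94  ⟶  IIM  (L0)  txn=BusUpgr  M[L0]=30
step 22: P0: load  L4  ⟶  SOS  (L4)  txn=∅  M[L4]=73
step 23: P2: load  L1  ⟶  ISS  (L1)  txn=BusRd  M[L1]=10
step 24: P0: load  L2  ⟶  MII  (L2)  txn=∅  M[L2]=25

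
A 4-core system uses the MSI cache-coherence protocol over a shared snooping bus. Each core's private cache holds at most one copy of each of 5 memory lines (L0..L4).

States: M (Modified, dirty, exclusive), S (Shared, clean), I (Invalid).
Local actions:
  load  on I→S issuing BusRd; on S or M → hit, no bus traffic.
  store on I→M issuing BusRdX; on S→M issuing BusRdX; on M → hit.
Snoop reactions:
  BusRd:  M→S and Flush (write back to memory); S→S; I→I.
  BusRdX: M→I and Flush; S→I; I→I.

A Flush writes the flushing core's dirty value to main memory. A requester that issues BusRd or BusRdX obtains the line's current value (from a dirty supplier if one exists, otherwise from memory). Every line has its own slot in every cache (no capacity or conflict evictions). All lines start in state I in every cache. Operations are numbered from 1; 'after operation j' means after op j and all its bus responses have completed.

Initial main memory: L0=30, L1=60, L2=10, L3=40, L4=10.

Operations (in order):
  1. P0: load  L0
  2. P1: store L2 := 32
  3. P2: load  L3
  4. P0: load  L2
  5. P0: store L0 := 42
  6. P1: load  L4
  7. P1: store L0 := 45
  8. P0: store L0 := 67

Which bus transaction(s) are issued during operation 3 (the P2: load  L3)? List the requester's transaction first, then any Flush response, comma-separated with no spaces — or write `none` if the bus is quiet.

bus = BusRd

1. P0: load  L0  bus=[BusRd]  L0: P0=S P1=I P2=I P3=I  mem[L0]=30
2. P1: store L2 := 32  bus=[BusRdX]  L2: P0=I P1=M P2=I P3=I  mem[L2]=10
3. P2: load  L3  bus=[BusRd]  L3: P0=I P1=I P2=S P3=I  mem[L3]=40
4. P0: load  L2  bus=[BusRd,Flush]  L2: P0=S P1=S P2=I P3=I  mem[L2]=32
5. P0: store L0 := 42  bus=[BusRdX]  L0: P0=M P1=I P2=I P3=I  mem[L0]=30
6. P1: load  L4  bus=[BusRd]  L4: P0=I P1=S P2=I P3=I  mem[L4]=10
7. P1: store L0 := 45  bus=[BusRdX,Flush]  L0: P0=I P1=M P2=I P3=I  mem[L0]=42
8. P0: store L0 := 67  bus=[BusRdX,Flush]  L0: P0=M P1=I P2=I P3=I  mem[L0]=45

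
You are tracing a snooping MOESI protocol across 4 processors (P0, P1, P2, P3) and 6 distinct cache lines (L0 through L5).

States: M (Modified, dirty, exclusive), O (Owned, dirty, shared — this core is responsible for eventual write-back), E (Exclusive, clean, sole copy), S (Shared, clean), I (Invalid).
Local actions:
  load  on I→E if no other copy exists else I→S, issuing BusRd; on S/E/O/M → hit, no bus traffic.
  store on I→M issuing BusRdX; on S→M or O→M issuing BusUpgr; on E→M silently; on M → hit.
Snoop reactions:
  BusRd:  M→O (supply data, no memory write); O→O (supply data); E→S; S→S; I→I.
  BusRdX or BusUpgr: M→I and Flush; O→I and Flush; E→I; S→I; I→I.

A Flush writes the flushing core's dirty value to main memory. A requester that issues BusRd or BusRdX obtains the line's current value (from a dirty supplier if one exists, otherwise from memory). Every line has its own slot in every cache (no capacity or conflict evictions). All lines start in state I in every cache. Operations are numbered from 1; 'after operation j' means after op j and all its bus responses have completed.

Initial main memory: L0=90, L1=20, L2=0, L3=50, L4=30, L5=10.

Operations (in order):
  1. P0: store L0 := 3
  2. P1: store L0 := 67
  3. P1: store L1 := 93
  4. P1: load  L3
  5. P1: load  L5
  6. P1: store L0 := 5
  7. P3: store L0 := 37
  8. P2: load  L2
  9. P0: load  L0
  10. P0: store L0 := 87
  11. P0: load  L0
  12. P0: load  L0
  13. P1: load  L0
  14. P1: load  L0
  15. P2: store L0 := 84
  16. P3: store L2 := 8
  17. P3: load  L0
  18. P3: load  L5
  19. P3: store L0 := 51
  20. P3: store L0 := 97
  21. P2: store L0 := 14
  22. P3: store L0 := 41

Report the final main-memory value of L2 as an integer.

[1] P0: store L0 := 3 | P0:M(3), P1:I, P2:I, P3:I | bus: BusRdX
[2] P1: store L0 := 67 | P0:I, P1:M(67), P2:I, P3:I | bus: BusRdX,Flush
[3] P1: store L1 := 93 | P0:I, P1:M(93), P2:I, P3:I | bus: BusRdX
[4] P1: load  L3 | P0:I, P1:E(50), P2:I, P3:I | bus: BusRd
[5] P1: load  L5 | P0:I, P1:E(10), P2:I, P3:I | bus: BusRd
[6] P1: store L0 := 5 | P0:I, P1:M(5), P2:I, P3:I | bus: none
[7] P3: store L0 := 37 | P0:I, P1:I, P2:I, P3:M(37) | bus: BusRdX,Flush
[8] P2: load  L2 | P0:I, P1:I, P2:E(0), P3:I | bus: BusRd
[9] P0: load  L0 | P0:S(37), P1:I, P2:I, P3:O(37) | bus: BusRd
[10] P0: store L0 := 87 | P0:M(87), P1:I, P2:I, P3:I | bus: BusUpgr,Flush
[11] P0: load  L0 | P0:M(87), P1:I, P2:I, P3:I | bus: none
[12] P0: load  L0 | P0:M(87), P1:I, P2:I, P3:I | bus: none
[13] P1: load  L0 | P0:O(87), P1:S(87), P2:I, P3:I | bus: BusRd
[14] P1: load  L0 | P0:O(87), P1:S(87), P2:I, P3:I | bus: none
[15] P2: store L0 := 84 | P0:I, P1:I, P2:M(84), P3:I | bus: BusRdX,Flush
[16] P3: store L2 := 8 | P0:I, P1:I, P2:I, P3:M(8) | bus: BusRdX
[17] P3: load  L0 | P0:I, P1:I, P2:O(84), P3:S(84) | bus: BusRd
[18] P3: load  L5 | P0:I, P1:S(10), P2:I, P3:S(10) | bus: BusRd
[19] P3: store L0 := 51 | P0:I, P1:I, P2:I, P3:M(51) | bus: BusUpgr,Flush
[20] P3: store L0 := 97 | P0:I, P1:I, P2:I, P3:M(97) | bus: none
[21] P2: store L0 := 14 | P0:I, P1:I, P2:M(14), P3:I | bus: BusRdX,Flush
[22] P3: store L0 := 41 | P0:I, P1:I, P2:I, P3:M(41) | bus: BusRdX,Flush

memory[L2] = 0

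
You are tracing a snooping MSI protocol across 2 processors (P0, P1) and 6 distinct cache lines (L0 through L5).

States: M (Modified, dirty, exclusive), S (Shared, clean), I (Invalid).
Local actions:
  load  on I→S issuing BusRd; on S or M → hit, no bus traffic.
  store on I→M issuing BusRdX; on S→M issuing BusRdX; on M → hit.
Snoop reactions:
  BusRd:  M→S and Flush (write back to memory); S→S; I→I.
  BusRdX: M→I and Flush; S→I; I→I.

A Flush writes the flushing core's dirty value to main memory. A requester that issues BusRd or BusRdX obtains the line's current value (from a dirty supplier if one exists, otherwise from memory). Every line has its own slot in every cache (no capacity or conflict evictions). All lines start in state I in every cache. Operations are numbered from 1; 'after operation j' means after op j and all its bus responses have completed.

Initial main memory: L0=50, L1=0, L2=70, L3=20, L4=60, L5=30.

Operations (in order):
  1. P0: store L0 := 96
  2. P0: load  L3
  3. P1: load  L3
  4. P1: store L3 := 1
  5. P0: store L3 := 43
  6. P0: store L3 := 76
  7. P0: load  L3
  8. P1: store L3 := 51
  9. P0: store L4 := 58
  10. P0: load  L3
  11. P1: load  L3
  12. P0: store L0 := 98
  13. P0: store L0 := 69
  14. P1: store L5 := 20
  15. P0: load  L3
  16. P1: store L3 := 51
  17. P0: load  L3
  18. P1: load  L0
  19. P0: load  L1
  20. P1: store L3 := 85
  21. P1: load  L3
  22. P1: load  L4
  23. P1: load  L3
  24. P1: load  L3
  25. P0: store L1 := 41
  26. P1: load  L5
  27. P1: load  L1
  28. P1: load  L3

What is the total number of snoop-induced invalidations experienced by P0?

step 1: P0: store L0 := 96  ⟶  MI  (L0)  txn=BusRdX  M[L0]=50
step 2: P0: load  L3  ⟶  SI  (L3)  txn=BusRd  M[L3]=20
step 3: P1: load  L3  ⟶  SS  (L3)  txn=BusRd  M[L3]=20
step 4: P1: store L3 := 1  ⟶  IM  (L3)  txn=BusRdX  M[L3]=20
step 5: P0: store L3 := 43  ⟶  MI  (L3)  txn=BusRdX+Flush  M[L3]=1
step 6: P0: store L3 := 76  ⟶  MI  (L3)  txn=∅  M[L3]=1
step 7: P0: load  L3  ⟶  MI  (L3)  txn=∅  M[L3]=1
step 8: P1: store L3 := 51  ⟶  IM  (L3)  txn=BusRdX+Flush  M[L3]=76
step 9: P0: store L4 := 58  ⟶  MI  (L4)  txn=BusRdX  M[L4]=60
step 10: P0: load  L3  ⟶  SS  (L3)  txn=BusRd+Flush  M[L3]=51
step 11: P1: load  L3  ⟶  SS  (L3)  txn=∅  M[L3]=51
step 12: P0: store L0 := 98  ⟶  MI  (L0)  txn=∅  M[L0]=50
step 13: P0: store L0 := 69  ⟶  MI  (L0)  txn=∅  M[L0]=50
step 14: P1: store L5 := 20  ⟶  IM  (L5)  txn=BusRdX  M[L5]=30
step 15: P0: load  L3  ⟶  SS  (L3)  txn=∅  M[L3]=51
step 16: P1: store L3 := 51  ⟶  IM  (L3)  txn=BusRdX  M[L3]=51
step 17: P0: load  L3  ⟶  SS  (L3)  txn=BusRd+Flush  M[L3]=51
step 18: P1: load  L0  ⟶  SS  (L0)  txn=BusRd+Flush  M[L0]=69
step 19: P0: load  L1  ⟶  SI  (L1)  txn=BusRd  M[L1]=0
step 20: P1: store L3 := 85  ⟶  IM  (L3)  txn=BusRdX  M[L3]=51
step 21: P1: load  L3  ⟶  IM  (L3)  txn=∅  M[L3]=51
step 22: P1: load  L4  ⟶  SS  (L4)  txn=BusRd+Flush  M[L4]=58
step 23: P1: load  L3  ⟶  IM  (L3)  txn=∅  M[L3]=51
step 24: P1: load  L3  ⟶  IM  (L3)  txn=∅  M[L3]=51
step 25: P0: store L1 := 41  ⟶  MI  (L1)  txn=BusRdX  M[L1]=0
step 26: P1: load  L5  ⟶  IM  (L5)  txn=∅  M[L5]=30
step 27: P1: load  L1  ⟶  SS  (L1)  txn=BusRd+Flush  M[L1]=41
step 28: P1: load  L3  ⟶  IM  (L3)  txn=∅  M[L3]=51

invalidations = 4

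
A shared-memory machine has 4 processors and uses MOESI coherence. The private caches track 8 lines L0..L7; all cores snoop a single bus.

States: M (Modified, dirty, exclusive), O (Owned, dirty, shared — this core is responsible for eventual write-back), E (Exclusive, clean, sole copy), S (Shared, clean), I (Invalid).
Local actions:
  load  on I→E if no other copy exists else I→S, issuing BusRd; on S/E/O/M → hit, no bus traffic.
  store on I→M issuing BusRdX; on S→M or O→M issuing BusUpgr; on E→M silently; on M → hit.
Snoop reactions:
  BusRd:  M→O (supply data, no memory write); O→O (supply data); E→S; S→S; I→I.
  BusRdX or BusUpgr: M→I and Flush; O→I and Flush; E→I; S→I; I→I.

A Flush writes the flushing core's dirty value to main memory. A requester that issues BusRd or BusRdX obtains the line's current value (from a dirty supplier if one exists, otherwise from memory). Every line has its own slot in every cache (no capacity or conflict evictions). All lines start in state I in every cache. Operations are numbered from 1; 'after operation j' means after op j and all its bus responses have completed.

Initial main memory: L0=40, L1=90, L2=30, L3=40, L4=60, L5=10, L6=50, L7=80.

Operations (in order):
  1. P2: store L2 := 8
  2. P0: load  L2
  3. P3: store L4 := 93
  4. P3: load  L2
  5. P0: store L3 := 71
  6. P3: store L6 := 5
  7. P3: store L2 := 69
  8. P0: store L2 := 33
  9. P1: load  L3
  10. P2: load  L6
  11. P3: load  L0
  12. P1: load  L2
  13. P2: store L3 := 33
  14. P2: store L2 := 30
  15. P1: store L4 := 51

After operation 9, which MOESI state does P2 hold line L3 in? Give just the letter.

state = I

  op1 P2: store L2 := 8 → I/I/M/I on L2; bus BusRdX; mem=30
  op2 P0: load  L2 → S/I/O/I on L2; bus BusRd; mem=30
  op3 P3: store L4 := 93 → I/I/I/M on L4; bus BusRdX; mem=60
  op4 P3: load  L2 → S/I/O/S on L2; bus BusRd; mem=30
  op5 P0: store L3 := 71 → M/I/I/I on L3; bus BusRdX; mem=40
  op6 P3: store L6 := 5 → I/I/I/M on L6; bus BusRdX; mem=50
  op7 P3: store L2 := 69 → I/I/I/M on L2; bus BusUpgr Flush; mem=8
  op8 P0: store L2 := 33 → M/I/I/I on L2; bus BusRdX Flush; mem=69
  op9 P1: load  L3 → O/S/I/I on L3; bus BusRd; mem=40
  op10 P2: load  L6 → I/I/S/O on L6; bus BusRd; mem=50
  op11 P3: load  L0 → I/I/I/E on L0; bus BusRd; mem=40
  op12 P1: load  L2 → O/S/I/I on L2; bus BusRd; mem=69
  op13 P2: store L3 := 33 → I/I/M/I on L3; bus BusRdX Flush; mem=71
  op14 P2: store L2 := 30 → I/I/M/I on L2; bus BusRdX Flush; mem=33
  op15 P1: store L4 := 51 → I/M/I/I on L4; bus BusRdX Flush; mem=93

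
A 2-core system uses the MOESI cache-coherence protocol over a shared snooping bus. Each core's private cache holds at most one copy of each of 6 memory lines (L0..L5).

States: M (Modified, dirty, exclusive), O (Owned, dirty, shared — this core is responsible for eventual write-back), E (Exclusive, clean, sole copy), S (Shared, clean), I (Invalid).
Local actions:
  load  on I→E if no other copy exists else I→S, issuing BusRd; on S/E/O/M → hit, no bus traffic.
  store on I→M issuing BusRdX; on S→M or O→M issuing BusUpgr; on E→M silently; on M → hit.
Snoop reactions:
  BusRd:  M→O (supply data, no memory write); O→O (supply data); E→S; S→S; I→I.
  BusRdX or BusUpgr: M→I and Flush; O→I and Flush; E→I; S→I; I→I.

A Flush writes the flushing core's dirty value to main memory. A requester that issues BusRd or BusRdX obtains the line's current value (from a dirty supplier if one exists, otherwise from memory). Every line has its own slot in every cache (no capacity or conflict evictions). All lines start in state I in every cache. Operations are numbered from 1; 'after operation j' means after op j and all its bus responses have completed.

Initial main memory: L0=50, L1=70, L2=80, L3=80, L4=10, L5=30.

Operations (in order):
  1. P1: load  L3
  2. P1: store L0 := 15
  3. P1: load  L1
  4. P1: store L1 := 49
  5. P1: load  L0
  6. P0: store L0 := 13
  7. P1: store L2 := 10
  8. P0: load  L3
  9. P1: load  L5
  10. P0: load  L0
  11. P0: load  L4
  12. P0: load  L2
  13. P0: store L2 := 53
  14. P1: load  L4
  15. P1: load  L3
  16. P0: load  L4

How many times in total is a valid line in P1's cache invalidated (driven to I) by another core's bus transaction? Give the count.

[1] P1: load  L3 | P0:I, P1:E(80) | bus: BusRd
[2] P1: store L0 := 15 | P0:I, P1:M(15) | bus: BusRdX
[3] P1: load  L1 | P0:I, P1:E(70) | bus: BusRd
[4] P1: store L1 := 49 | P0:I, P1:M(49) | bus: none
[5] P1: load  L0 | P0:I, P1:M(15) | bus: none
[6] P0: store L0 := 13 | P0:M(13), P1:I | bus: BusRdX,Flush
[7] P1: store L2 := 10 | P0:I, P1:M(10) | bus: BusRdX
[8] P0: load  L3 | P0:S(80), P1:S(80) | bus: BusRd
[9] P1: load  L5 | P0:I, P1:E(30) | bus: BusRd
[10] P0: load  L0 | P0:M(13), P1:I | bus: none
[11] P0: load  L4 | P0:E(10), P1:I | bus: BusRd
[12] P0: load  L2 | P0:S(10), P1:O(10) | bus: BusRd
[13] P0: store L2 := 53 | P0:M(53), P1:I | bus: BusUpgr,Flush
[14] P1: load  L4 | P0:S(10), P1:S(10) | bus: BusRd
[15] P1: load  L3 | P0:S(80), P1:S(80) | bus: none
[16] P0: load  L4 | P0:S(10), P1:S(10) | bus: none

invalidations = 2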